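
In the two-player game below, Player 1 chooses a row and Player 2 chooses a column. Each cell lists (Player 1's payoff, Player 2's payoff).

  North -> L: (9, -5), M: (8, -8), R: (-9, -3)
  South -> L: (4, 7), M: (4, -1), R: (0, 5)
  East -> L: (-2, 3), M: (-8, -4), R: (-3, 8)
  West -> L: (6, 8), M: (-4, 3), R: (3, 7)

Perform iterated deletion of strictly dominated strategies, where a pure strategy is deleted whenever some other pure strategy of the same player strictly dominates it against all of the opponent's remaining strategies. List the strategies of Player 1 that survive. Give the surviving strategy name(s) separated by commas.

North, West

Player 1's strategy East is strictly dominated by South (L: 4>-2, M: 4>-8, R: 0>-3) and is removed.
For Player 2, L strictly dominates M on the remaining rows (North: -5>-8, South: 7>-1, West: 8>3); eliminate M.
For Player 1, West strictly dominates South on the remaining columns (L: 6>4, R: 3>0); eliminate South.
Among the remaining strategies, none is strictly dominated by another pure strategy of the same player, so the elimination stops.
Surviving strategies — Player 1: {North, West}; Player 2: {L, R}.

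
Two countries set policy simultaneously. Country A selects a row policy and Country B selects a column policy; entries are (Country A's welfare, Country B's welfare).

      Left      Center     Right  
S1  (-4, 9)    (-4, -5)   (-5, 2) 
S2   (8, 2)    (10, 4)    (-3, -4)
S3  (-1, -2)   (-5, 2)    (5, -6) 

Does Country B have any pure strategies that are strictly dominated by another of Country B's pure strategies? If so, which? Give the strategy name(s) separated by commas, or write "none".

Left: no other strategy beats it everywhere (Center at S1 (9>-5); Right at S1 (9>2)).
Center is not dominated — it holds its own against Left at S2 (4>2); Right at S2 (4>-4).
Right: dominated, since Left does at least as well everywhere (S1: 9>2, S2: 2>-4, S3: -2>-6).

Right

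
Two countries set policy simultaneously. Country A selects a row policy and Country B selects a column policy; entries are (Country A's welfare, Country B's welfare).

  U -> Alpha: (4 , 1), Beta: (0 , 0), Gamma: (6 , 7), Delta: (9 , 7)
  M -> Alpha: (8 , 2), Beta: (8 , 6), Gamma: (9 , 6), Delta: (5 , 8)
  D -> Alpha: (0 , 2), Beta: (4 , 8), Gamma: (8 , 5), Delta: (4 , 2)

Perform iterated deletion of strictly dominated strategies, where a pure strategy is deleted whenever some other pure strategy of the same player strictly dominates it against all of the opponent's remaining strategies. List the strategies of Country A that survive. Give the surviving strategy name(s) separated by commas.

U, M

For Country A, M strictly dominates D on the remaining columns (Alpha: 8>0, Beta: 8>4, Gamma: 9>8, Delta: 5>4); eliminate D.
For Country B, Gamma strictly dominates Alpha on the remaining rows (U: 7>1, M: 6>2); eliminate Alpha.
Country B's strategy Beta is strictly dominated by Delta (U: 7>0, M: 8>6) and is removed.
Among the remaining strategies, none is strictly dominated by another pure strategy of the same player, so the elimination stops.
Surviving strategies — Country A: {U, M}; Country B: {Gamma, Delta}.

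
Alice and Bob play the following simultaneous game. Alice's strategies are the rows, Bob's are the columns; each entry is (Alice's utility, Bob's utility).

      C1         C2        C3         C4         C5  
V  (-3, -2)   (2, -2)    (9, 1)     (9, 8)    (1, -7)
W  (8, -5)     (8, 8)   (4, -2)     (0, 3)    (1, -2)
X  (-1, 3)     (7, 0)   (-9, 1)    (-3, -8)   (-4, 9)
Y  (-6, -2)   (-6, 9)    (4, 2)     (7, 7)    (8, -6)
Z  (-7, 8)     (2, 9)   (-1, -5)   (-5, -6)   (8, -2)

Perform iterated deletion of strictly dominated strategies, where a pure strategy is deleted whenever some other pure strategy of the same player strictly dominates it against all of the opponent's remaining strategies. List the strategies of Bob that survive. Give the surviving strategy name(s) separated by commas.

Alice's strategy X is strictly dominated by W (C1: 8>-1, C2: 8>7, C3: 4>-9, C4: 0>-3, C5: 1>-4) and is removed.
Bob's strategy C5 is strictly dominated by C2 (V: -2>-7, W: 8>-2, Y: 9>-6, Z: 9>-2) and is removed.
Row Y is eliminated: V beats it against every remaining column (C1: -3>-6, C2: 2>-6, C3: 9>4, C4: 9>7).
Alice's strategy Z is strictly dominated by W (C1: 8>-7, C2: 8>2, C3: 4>-1, C4: 0>-5) and is removed.
Column C1 is eliminated: C3 beats it against every remaining row (V: 1>-2, W: -2>-5).
Column C3 is eliminated: C4 beats it against every remaining row (V: 8>1, W: 3>-2).
Among the remaining strategies, none is strictly dominated by another pure strategy of the same player, so the elimination stops.
Surviving strategies — Alice: {V, W}; Bob: {C2, C4}.

C2, C4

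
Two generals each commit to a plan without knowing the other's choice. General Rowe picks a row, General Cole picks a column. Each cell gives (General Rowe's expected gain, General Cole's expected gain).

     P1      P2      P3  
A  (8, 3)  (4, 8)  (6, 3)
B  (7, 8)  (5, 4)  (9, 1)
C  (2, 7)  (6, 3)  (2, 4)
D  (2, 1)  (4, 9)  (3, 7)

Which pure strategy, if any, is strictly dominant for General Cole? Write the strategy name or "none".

none

P1 fails to dominate P2 at A (3<8).
P2 fails to dominate P1 at B (4<8).
P3 fails to dominate P1 at A (3=3).
No single strategy dominates all the others.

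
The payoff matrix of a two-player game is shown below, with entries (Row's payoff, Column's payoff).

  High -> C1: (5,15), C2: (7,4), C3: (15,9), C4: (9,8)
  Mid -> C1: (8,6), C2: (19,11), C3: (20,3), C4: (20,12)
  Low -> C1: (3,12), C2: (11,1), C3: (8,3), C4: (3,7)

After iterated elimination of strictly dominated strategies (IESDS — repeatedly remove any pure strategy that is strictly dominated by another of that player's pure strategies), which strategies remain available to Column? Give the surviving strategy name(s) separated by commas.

C4

For Row, Mid strictly dominates High on the remaining columns (C1: 8>5, C2: 19>7, C3: 20>15, C4: 20>9); eliminate High.
Row's strategy Low is strictly dominated by Mid (C1: 8>3, C2: 19>11, C3: 20>8, C4: 20>3) and is removed.
For Column, C2 strictly dominates C1 on the remaining rows (Mid: 11>6); eliminate C1.
For Column, C4 strictly dominates C2 on the remaining rows (Mid: 12>11); eliminate C2.
Column's strategy C3 is strictly dominated by C4 (Mid: 12>3) and is removed.
Among the remaining strategies, none is strictly dominated by another pure strategy of the same player, so the elimination stops.
Surviving strategies — Row: {Mid}; Column: {C4}.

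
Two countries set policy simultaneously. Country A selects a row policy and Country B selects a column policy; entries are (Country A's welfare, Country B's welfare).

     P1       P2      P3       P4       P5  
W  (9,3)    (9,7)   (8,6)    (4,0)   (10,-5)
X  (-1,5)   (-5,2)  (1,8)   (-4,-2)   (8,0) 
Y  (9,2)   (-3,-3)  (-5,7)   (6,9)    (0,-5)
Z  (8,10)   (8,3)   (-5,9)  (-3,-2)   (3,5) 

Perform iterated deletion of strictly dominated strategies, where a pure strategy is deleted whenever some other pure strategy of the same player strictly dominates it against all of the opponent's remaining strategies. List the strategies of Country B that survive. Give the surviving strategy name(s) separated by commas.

P2, P3, P4

Row X is eliminated: W beats it against every remaining column (P1: 9>-1, P2: 9>-5, P3: 8>1, P4: 4>-4, P5: 10>8).
Country A's strategy Z is strictly dominated by W (P1: 9>8, P2: 9>8, P3: 8>-5, P4: 4>-3, P5: 10>3) and is removed.
Country B's strategy P1 is strictly dominated by P3 (W: 6>3, Y: 7>2) and is removed.
For Country B, P2 strictly dominates P5 on the remaining rows (W: 7>-5, Y: -3>-5); eliminate P5.
Among the remaining strategies, none is strictly dominated by another pure strategy of the same player, so the elimination stops.
Surviving strategies — Country A: {W, Y}; Country B: {P2, P3, P4}.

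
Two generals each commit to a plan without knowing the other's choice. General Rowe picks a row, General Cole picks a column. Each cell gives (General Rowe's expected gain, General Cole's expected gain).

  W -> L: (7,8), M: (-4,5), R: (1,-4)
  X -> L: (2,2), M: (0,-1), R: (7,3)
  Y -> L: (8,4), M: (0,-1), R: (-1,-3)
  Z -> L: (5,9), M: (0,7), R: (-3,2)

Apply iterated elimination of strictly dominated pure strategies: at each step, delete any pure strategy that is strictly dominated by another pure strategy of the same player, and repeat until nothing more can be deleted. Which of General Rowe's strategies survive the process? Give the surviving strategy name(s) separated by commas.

W, X, Y

For General Cole, L strictly dominates M on the remaining rows (W: 8>5, X: 2>-1, Y: 4>-1, Z: 9>7); eliminate M.
General Rowe's strategy Z is strictly dominated by W (L: 7>5, R: 1>-3) and is removed.
Among the remaining strategies, none is strictly dominated by another pure strategy of the same player, so the elimination stops.
Surviving strategies — General Rowe: {W, X, Y}; General Cole: {L, R}.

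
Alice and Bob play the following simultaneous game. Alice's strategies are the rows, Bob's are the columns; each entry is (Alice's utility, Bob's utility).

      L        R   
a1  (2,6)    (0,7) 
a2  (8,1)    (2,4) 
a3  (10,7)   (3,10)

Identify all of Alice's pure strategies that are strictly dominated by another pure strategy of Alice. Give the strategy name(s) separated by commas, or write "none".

a1 is strictly dominated by a2 (L: 8>2, R: 2>0).
a3 strictly dominates a2 — L: 10>8, R: 3>2.
a3: no other strategy beats it everywhere (a1 at L (10>2); a2 at L (10>8)).

a1, a2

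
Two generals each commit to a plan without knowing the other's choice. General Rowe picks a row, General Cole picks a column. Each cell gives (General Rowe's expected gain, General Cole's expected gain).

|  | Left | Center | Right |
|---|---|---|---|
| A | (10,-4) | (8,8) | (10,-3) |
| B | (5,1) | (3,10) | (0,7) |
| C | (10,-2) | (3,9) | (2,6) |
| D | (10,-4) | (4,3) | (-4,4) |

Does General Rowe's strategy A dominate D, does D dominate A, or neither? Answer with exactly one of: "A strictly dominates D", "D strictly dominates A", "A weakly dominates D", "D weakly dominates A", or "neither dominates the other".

Compare A to D across each opponent action: Left: 10=10, Center: 8>4, Right: 10>-4.
A is at least as good everywhere and strictly better somewhere (tied only at Left), so A weakly but not strictly dominates D.

A weakly dominates D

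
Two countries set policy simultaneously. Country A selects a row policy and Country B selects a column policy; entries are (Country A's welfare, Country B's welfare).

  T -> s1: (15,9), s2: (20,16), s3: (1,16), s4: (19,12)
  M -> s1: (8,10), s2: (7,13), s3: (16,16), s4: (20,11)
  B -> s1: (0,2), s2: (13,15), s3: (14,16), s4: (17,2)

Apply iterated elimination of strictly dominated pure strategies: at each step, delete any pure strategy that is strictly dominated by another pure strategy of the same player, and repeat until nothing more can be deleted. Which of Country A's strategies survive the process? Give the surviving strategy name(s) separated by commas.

Column s1 is eliminated: s2 beats it against every remaining row (T: 16>9, M: 13>10, B: 15>2).
Country B's strategy s4 is strictly dominated by s2 (T: 16>12, M: 13>11, B: 15>2) and is removed.
Among the remaining strategies, none is strictly dominated by another pure strategy of the same player, so the elimination stops.
Surviving strategies — Country A: {T, M, B}; Country B: {s2, s3}.

T, M, B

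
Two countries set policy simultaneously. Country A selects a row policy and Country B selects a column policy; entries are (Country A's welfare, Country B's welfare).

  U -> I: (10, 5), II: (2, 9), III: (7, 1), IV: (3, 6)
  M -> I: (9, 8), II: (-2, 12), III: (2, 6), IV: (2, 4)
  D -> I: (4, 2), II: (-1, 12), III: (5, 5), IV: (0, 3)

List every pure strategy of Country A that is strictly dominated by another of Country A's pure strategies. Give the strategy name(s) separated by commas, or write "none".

M, D

U: no other strategy beats it everywhere (M at I (10>9); D at I (10>4)).
M is strictly dominated by U (I: 10>9, II: 2>-2, III: 7>2, IV: 3>2).
D is strictly dominated by U (I: 10>4, II: 2>-1, III: 7>5, IV: 3>0).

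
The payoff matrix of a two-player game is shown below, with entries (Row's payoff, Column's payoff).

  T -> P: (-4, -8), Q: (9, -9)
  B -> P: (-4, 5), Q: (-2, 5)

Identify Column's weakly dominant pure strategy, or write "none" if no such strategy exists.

P

P vs Q: T: -8>-9, B: 5=5.
P is at least as good as every other strategy against every opponent action, so it is weakly dominant.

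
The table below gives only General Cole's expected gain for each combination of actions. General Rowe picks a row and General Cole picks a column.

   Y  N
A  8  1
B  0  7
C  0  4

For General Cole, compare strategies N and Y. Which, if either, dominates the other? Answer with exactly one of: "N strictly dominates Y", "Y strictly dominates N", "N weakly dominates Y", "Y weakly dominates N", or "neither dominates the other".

Compare N to Y across each opponent action: A: 1<8, B: 7>0, C: 4>0.
N does better at B, C but worse at A; neither strategy dominates the other.

neither dominates the other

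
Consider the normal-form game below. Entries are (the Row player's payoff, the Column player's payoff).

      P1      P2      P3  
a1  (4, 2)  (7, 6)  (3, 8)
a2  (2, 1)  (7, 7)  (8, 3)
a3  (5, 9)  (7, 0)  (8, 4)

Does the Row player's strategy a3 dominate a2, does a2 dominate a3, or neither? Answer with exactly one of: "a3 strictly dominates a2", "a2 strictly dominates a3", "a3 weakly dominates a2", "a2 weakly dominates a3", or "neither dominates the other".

a3's payoffs vs a2's, by the Column player's action — P1: 5>2, P2: 7=7, P3: 8=8.
a3 is at least as good everywhere and strictly better somewhere (tied only at P2, P3), so a3 weakly but not strictly dominates a2.

a3 weakly dominates a2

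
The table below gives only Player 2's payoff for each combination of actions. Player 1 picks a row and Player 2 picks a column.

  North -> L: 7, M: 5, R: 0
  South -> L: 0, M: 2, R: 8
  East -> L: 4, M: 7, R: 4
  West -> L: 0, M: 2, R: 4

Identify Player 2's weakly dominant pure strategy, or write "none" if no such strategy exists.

L fails to dominate M at South (0<2).
M fails to dominate L at North (5<7).
R fails to dominate L at North (0<7).
No single strategy dominates all the others.

none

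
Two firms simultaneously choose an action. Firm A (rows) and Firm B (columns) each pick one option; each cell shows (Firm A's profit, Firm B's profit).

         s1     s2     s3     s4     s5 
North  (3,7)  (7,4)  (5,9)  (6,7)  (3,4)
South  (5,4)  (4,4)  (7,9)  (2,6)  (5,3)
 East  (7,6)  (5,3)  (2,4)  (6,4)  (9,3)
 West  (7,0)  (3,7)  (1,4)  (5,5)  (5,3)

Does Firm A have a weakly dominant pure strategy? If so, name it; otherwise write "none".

North fails to dominate South at s1 (3<5).
South fails to dominate North at s2 (4<7).
East fails to dominate North at s2 (5<7).
West fails to dominate North at s2 (3<7).
No single strategy dominates all the others.

none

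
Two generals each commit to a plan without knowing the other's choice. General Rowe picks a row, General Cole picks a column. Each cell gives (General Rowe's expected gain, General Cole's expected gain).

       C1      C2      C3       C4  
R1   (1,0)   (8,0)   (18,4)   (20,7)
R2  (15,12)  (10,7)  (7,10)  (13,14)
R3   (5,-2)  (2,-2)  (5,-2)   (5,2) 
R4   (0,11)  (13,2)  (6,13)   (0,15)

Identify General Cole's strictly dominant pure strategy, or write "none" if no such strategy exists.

C4

C4 vs C1: R1: 7>0, R2: 14>12, R3: 2>-2, R4: 15>11.
C4 vs C2: R1: 7>0, R2: 14>7, R3: 2>-2, R4: 15>2.
C4 vs C3: R1: 7>4, R2: 14>10, R3: 2>-2, R4: 15>13.
C4 strictly beats every other strategy against every opponent action, so it is strictly dominant.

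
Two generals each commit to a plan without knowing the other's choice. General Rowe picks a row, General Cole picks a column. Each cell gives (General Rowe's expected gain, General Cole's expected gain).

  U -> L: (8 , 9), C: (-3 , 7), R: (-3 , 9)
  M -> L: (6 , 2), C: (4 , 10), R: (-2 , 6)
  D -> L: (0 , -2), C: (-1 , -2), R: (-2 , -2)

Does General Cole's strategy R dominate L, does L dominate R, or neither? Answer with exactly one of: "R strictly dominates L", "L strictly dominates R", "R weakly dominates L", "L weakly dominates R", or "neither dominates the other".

Compare R to L across each opponent action: U: 9=9, M: 6>2, D: -2=-2.
R is at least as good everywhere and strictly better somewhere (tied only at U, D), so R weakly but not strictly dominates L.

R weakly dominates L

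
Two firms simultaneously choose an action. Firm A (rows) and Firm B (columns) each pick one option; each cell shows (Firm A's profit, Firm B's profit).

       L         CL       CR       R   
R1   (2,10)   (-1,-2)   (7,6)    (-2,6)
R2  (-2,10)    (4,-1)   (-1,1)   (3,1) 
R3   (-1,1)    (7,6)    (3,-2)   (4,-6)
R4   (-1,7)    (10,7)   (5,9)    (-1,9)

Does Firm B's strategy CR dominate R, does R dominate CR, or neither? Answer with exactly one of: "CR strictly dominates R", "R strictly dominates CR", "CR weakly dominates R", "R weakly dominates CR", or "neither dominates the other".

CR weakly dominates R

Compare CR to R across each opponent action: R1: 6=6, R2: 1=1, R3: -2>-6, R4: 9=9.
CR is at least as good everywhere and strictly better somewhere (tied only at R1, R2, R4), so CR weakly but not strictly dominates R.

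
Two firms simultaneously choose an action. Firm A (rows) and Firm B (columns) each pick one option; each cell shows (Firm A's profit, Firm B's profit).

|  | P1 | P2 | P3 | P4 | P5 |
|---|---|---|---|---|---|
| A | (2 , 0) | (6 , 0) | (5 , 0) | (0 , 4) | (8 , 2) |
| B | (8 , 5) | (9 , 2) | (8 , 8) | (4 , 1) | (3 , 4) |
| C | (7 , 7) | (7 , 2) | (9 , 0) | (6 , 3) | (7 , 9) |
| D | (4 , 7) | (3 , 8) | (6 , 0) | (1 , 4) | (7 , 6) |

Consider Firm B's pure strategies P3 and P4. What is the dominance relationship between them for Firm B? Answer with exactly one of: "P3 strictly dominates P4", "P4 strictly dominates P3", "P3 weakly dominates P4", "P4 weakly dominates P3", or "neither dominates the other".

P3's payoffs vs P4's, by Firm A's action — A: 0<4, B: 8>1, C: 0<3, D: 0<4.
P3 does better at B but worse at A, C, D; neither strategy dominates the other.

neither dominates the other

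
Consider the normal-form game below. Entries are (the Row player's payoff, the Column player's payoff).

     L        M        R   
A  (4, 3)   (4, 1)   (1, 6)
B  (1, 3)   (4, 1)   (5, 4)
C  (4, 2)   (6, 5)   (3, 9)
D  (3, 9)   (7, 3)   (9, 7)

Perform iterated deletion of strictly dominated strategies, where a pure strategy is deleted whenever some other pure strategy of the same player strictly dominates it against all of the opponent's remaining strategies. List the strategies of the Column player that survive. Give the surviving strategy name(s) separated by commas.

L, R

Row B is eliminated: D beats it against every remaining column (L: 3>1, M: 7>4, R: 9>5).
The Column player's strategy M is strictly dominated by R (A: 6>1, C: 9>5, D: 7>3) and is removed.
Among the remaining strategies, none is strictly dominated by another pure strategy of the same player, so the elimination stops.
Surviving strategies — the Row player: {A, C, D}; the Column player: {L, R}.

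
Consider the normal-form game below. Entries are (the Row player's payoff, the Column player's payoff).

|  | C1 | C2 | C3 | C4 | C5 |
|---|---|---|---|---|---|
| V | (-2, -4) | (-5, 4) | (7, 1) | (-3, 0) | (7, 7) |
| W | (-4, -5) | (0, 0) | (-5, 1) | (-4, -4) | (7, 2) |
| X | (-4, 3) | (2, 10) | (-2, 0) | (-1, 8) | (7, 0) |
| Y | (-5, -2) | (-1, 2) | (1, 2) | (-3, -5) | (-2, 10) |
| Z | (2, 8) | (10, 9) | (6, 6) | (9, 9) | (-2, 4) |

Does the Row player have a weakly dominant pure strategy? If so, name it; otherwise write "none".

V fails to dominate W at C2 (-5<0).
W fails to dominate V at C1 (-4<-2).
X fails to dominate V at C1 (-4<-2).
Y fails to dominate V at C1 (-5<-2).
Z fails to dominate V at C3 (6<7).
No single strategy dominates all the others.

none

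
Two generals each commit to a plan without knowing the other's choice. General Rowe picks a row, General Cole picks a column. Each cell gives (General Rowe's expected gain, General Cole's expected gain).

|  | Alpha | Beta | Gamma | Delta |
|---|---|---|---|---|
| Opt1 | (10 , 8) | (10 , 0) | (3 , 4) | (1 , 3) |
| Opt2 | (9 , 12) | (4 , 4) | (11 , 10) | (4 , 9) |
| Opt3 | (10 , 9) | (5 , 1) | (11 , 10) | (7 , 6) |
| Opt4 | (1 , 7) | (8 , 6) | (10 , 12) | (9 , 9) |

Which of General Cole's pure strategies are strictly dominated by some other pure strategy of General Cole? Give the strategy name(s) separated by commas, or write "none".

Beta, Delta

Nothing dominates Alpha: Beta at Opt1 (8>0); Gamma at Opt1 (8>4); Delta at Opt1 (8>3).
Beta is strictly dominated by Alpha (Opt1: 8>0, Opt2: 12>4, Opt3: 9>1, Opt4: 7>6).
Gamma is not dominated — it holds its own against Alpha at Opt3 (10>9); Beta at Opt1 (4>0); Delta at Opt1 (4>3).
Gamma strictly dominates Delta — Opt1: 4>3, Opt2: 10>9, Opt3: 10>6, Opt4: 12>9.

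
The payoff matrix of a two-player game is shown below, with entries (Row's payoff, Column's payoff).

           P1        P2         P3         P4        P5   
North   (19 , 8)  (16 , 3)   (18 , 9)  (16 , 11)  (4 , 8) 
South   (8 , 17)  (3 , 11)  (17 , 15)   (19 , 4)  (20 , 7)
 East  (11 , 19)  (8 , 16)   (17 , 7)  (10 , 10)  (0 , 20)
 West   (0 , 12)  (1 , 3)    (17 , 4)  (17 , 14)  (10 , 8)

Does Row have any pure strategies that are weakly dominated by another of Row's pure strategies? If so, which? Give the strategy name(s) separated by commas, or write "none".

North: no other strategy beats it everywhere (South at P1 (19>8); East at P1 (19>11); West at P1 (19>0)).
South: no other strategy beats it everywhere (North at P4 (19>16); East at P4 (19>10); West at P1 (8>0)).
North weakly dominates East — P1: 19>11, P2: 16>8, P3: 18>17, P4: 16>10, P5: 4>0.
South weakly dominates West — P1: 8>0, P2: 3>1, P3: 17=17, P4: 19>17, P5: 20>10.

East, West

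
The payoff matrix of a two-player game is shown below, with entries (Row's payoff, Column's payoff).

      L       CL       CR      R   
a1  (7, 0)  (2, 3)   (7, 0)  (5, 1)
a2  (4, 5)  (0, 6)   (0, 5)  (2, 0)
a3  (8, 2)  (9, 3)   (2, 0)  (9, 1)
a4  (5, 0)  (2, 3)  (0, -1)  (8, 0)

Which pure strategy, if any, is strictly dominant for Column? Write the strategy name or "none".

CL vs L: a1: 3>0, a2: 6>5, a3: 3>2, a4: 3>0.
CL vs CR: a1: 3>0, a2: 6>5, a3: 3>0, a4: 3>-1.
CL vs R: a1: 3>1, a2: 6>0, a3: 3>1, a4: 3>0.
CL strictly beats every other strategy against every opponent action, so it is strictly dominant.

CL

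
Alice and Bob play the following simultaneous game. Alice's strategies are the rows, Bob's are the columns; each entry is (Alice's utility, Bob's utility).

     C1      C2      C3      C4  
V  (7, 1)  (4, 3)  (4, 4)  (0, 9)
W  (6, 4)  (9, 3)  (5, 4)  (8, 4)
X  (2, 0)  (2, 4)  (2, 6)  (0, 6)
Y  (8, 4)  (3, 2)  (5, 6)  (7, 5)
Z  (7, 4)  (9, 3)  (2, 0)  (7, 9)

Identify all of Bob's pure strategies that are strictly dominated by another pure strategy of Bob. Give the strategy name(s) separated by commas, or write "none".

Nothing dominates C1: C2 at W (4>3); C3 at W (4=4); C4 at W (4=4).
C4 strictly dominates C2 — V: 9>3, W: 4>3, X: 6>4, Y: 5>2, Z: 9>3.
C3: no other strategy beats it everywhere (C1 at V (4>1); C2 at V (4>3); C4 at W (4=4)).
C4 is not dominated — it holds its own against C1 at V (9>1); C2 at V (9>3); C3 at V (9>4).

C2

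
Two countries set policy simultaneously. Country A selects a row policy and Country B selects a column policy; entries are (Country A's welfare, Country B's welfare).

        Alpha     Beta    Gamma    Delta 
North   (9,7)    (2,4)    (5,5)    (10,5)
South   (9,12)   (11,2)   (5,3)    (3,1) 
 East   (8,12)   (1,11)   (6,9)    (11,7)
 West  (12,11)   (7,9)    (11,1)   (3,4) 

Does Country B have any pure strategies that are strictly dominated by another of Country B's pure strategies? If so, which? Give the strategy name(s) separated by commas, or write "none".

Beta, Gamma, Delta

Nothing dominates Alpha: Beta at North (7>4); Gamma at North (7>5); Delta at North (7>5).
Beta is strictly dominated by Alpha (North: 7>4, South: 12>2, East: 12>11, West: 11>9).
Alpha strictly dominates Gamma — North: 7>5, South: 12>3, East: 12>9, West: 11>1.
Delta: dominated, since Alpha does at least as well everywhere (North: 7>5, South: 12>1, East: 12>7, West: 11>4).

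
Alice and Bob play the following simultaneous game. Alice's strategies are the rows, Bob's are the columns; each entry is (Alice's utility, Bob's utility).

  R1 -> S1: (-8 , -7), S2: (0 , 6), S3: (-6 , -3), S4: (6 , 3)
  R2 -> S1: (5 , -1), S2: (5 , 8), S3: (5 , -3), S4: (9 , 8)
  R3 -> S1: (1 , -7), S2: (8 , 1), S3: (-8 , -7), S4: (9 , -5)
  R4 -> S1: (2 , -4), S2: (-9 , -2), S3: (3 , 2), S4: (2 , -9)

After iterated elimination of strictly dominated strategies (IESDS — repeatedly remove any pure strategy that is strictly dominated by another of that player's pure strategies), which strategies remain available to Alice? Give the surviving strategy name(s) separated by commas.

For Alice, R2 strictly dominates R1 on the remaining columns (S1: 5>-8, S2: 5>0, S3: 5>-6, S4: 9>6); eliminate R1.
For Alice, R2 strictly dominates R4 on the remaining columns (S1: 5>2, S2: 5>-9, S3: 5>3, S4: 9>2); eliminate R4.
Column S1 is eliminated: S2 beats it against every remaining row (R2: 8>-1, R3: 1>-7).
Bob's strategy S3 is strictly dominated by S2 (R2: 8>-3, R3: 1>-7) and is removed.
Among the remaining strategies, none is strictly dominated by another pure strategy of the same player, so the elimination stops.
Surviving strategies — Alice: {R2, R3}; Bob: {S2, S4}.

R2, R3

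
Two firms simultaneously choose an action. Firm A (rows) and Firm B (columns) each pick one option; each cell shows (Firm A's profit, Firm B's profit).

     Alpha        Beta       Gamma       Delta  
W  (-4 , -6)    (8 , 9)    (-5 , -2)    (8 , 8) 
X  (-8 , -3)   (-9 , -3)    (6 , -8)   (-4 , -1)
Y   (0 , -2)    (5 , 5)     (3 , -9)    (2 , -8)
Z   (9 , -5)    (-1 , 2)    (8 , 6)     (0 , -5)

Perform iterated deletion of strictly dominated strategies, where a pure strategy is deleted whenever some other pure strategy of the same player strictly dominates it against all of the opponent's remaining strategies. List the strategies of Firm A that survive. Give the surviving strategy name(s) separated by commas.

W, Y, Z

For Firm A, Z strictly dominates X on the remaining columns (Alpha: 9>-8, Beta: -1>-9, Gamma: 8>6, Delta: 0>-4); eliminate X.
For Firm B, Beta strictly dominates Alpha on the remaining rows (W: 9>-6, Y: 5>-2, Z: 2>-5); eliminate Alpha.
Firm B's strategy Delta is strictly dominated by Beta (W: 9>8, Y: 5>-8, Z: 2>-5) and is removed.
Among the remaining strategies, none is strictly dominated by another pure strategy of the same player, so the elimination stops.
Surviving strategies — Firm A: {W, Y, Z}; Firm B: {Beta, Gamma}.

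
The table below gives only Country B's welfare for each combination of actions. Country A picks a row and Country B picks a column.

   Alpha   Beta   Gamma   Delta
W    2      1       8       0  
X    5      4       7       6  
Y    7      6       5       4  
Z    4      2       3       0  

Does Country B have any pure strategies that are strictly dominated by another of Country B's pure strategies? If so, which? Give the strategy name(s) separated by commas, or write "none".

Nothing dominates Alpha: Beta at W (2>1); Gamma at Y (7>5); Delta at W (2>0).
Beta: dominated, since Alpha does at least as well everywhere (W: 2>1, X: 5>4, Y: 7>6, Z: 4>2).
Gamma is not dominated — it holds its own against Alpha at W (8>2); Beta at W (8>1); Delta at W (8>0).
Delta is strictly dominated by Gamma (W: 8>0, X: 7>6, Y: 5>4, Z: 3>0).

Beta, Delta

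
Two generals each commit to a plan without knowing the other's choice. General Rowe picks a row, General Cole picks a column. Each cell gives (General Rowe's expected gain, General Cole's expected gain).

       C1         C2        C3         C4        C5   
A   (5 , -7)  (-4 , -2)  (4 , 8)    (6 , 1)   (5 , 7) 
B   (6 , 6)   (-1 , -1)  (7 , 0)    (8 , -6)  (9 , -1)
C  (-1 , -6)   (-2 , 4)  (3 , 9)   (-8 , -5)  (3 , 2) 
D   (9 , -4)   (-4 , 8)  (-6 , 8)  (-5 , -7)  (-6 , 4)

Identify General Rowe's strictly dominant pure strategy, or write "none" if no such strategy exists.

A fails to dominate B at C1 (5<6).
B fails to dominate D at C1 (6<9).
C fails to dominate A at C1 (-1<5).
D fails to dominate A at C2 (-4=-4).
No single strategy dominates all the others.

none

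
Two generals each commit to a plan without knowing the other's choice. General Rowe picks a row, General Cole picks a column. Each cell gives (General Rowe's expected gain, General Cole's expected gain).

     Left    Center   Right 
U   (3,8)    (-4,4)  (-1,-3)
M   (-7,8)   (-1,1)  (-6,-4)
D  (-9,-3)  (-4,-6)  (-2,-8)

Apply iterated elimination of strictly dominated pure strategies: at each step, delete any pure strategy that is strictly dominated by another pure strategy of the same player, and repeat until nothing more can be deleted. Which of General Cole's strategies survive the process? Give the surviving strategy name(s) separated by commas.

General Cole's strategy Center is strictly dominated by Left (U: 8>4, M: 8>1, D: -3>-6) and is removed.
General Rowe's strategy M is strictly dominated by U (Left: 3>-7, Right: -1>-6) and is removed.
General Rowe's strategy D is strictly dominated by U (Left: 3>-9, Right: -1>-2) and is removed.
General Cole's strategy Right is strictly dominated by Left (U: 8>-3) and is removed.
Among the remaining strategies, none is strictly dominated by another pure strategy of the same player, so the elimination stops.
Surviving strategies — General Rowe: {U}; General Cole: {Left}.

Left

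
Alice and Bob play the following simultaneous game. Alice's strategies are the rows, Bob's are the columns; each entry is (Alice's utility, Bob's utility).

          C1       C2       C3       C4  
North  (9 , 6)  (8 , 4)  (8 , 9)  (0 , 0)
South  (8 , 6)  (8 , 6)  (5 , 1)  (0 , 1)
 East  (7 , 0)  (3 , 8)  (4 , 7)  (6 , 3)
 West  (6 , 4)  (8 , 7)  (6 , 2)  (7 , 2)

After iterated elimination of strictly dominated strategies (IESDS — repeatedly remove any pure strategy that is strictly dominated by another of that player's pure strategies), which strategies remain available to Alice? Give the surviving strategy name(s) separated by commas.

Column C4 is eliminated: C2 beats it against every remaining row (North: 4>0, South: 6>1, East: 8>3, West: 7>2).
For Alice, North strictly dominates East on the remaining columns (C1: 9>7, C2: 8>3, C3: 8>4); eliminate East.
Among the remaining strategies, none is strictly dominated by another pure strategy of the same player, so the elimination stops.
Surviving strategies — Alice: {North, South, West}; Bob: {C1, C2, C3}.

North, South, West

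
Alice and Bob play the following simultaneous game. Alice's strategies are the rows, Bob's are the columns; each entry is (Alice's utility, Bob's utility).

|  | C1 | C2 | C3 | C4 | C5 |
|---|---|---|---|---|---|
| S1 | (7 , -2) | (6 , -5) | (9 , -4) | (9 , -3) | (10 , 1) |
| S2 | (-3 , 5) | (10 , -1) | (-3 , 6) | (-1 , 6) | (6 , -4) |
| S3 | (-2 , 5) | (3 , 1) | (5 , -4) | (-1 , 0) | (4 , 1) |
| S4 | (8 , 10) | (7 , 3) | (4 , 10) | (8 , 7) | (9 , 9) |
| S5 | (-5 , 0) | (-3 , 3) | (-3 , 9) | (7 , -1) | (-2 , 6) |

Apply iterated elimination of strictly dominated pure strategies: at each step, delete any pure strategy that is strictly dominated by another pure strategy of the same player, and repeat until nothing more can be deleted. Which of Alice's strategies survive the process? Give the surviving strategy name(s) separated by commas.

For Alice, S1 strictly dominates S3 on the remaining columns (C1: 7>-2, C2: 6>3, C3: 9>5, C4: 9>-1, C5: 10>4); eliminate S3.
Row S5 is eliminated: S1 beats it against every remaining column (C1: 7>-5, C2: 6>-3, C3: 9>-3, C4: 9>7, C5: 10>-2).
Bob's strategy C2 is strictly dominated by C1 (S1: -2>-5, S2: 5>-1, S4: 10>3) and is removed.
For Alice, S1 strictly dominates S2 on the remaining columns (C1: 7>-3, C3: 9>-3, C4: 9>-1, C5: 10>6); eliminate S2.
Column C4 is eliminated: C1 beats it against every remaining row (S1: -2>-3, S4: 10>7).
Among the remaining strategies, none is strictly dominated by another pure strategy of the same player, so the elimination stops.
Surviving strategies — Alice: {S1, S4}; Bob: {C1, C3, C5}.

S1, S4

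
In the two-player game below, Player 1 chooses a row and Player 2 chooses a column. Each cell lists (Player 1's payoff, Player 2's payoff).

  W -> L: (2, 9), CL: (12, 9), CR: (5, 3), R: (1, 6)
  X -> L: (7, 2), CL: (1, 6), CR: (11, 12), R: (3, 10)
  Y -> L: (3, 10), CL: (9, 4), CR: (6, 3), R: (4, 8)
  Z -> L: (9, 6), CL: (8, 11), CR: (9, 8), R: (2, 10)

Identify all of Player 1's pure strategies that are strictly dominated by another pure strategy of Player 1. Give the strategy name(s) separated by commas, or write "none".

W is not dominated — it holds its own against X at CL (12>1); Y at CL (12>9); Z at CL (12>8).
X is not dominated — it holds its own against W at L (7>2); Y at L (7>3); Z at CR (11>9).
Y is not dominated — it holds its own against W at L (3>2); X at CL (9>1); Z at CL (9>8).
Z is not dominated — it holds its own against W at L (9>2); X at L (9>7); Y at L (9>3).

none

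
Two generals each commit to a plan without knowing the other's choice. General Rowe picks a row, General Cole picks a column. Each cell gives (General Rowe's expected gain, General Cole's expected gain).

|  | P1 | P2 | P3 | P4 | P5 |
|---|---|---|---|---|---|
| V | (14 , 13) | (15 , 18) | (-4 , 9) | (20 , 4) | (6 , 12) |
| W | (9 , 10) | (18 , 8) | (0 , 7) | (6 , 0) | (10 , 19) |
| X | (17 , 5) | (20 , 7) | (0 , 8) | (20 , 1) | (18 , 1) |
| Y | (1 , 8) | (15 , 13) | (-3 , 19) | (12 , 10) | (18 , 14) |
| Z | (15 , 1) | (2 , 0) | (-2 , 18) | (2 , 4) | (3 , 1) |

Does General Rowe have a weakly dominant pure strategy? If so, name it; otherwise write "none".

X vs V: P1: 17>14, P2: 20>15, P3: 0>-4, P4: 20=20, P5: 18>6.
X vs W: P1: 17>9, P2: 20>18, P3: 0=0, P4: 20>6, P5: 18>10.
X vs Y: P1: 17>1, P2: 20>15, P3: 0>-3, P4: 20>12, P5: 18=18.
X vs Z: P1: 17>15, P2: 20>2, P3: 0>-2, P4: 20>2, P5: 18>3.
X is at least as good as every other strategy against every opponent action, so it is weakly dominant.

X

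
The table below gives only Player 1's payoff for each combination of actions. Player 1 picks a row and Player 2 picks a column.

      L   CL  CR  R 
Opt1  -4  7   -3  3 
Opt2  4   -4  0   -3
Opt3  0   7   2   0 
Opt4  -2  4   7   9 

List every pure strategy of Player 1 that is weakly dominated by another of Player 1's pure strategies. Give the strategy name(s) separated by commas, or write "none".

Opt1: no other strategy beats it everywhere (Opt2 at CL (7>-4); Opt3 at R (3>0); Opt4 at CL (7>4)).
Nothing dominates Opt2: Opt1 at L (4>-4); Opt3 at L (4>0); Opt4 at L (4>-2).
Opt3 is not dominated — it holds its own against Opt1 at L (0>-4); Opt2 at CL (7>-4); Opt4 at L (0>-2).
Opt4: no other strategy beats it everywhere (Opt1 at L (-2>-4); Opt2 at CL (4>-4); Opt3 at CR (7>2)).

none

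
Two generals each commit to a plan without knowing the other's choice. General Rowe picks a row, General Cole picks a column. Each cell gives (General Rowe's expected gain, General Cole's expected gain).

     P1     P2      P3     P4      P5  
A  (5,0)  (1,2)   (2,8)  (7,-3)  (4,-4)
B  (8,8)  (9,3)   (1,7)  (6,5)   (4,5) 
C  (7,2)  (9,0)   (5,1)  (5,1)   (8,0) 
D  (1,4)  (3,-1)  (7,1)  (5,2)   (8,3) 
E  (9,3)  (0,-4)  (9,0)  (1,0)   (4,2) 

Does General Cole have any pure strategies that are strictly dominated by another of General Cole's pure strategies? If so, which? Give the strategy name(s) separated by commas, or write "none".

P2, P4, P5

P1: no other strategy beats it everywhere (P2 at B (8>3); P3 at B (8>7); P4 at A (0>-3); P5 at A (0>-4)).
P2: dominated, since P3 does at least as well everywhere (A: 8>2, B: 7>3, C: 1>0, D: 1>-1, E: 0>-4).
P3: no other strategy beats it everywhere (P1 at A (8>0); P2 at A (8>2); P4 at A (8>-3); P5 at A (8>-4)).
P4 is strictly dominated by P1 (A: 0>-3, B: 8>5, C: 2>1, D: 4>2, E: 3>0).
P1 strictly dominates P5 — A: 0>-4, B: 8>5, C: 2>0, D: 4>3, E: 3>2.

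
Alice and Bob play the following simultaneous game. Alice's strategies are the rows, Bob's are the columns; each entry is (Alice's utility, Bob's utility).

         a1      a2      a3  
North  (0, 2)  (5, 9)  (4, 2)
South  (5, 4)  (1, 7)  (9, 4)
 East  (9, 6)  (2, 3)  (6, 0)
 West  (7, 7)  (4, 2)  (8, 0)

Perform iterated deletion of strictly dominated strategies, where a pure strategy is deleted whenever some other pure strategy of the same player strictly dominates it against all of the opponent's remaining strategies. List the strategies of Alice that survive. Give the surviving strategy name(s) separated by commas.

North, East, West

Bob's strategy a3 is strictly dominated by a2 (North: 9>2, South: 7>4, East: 3>0, West: 2>0) and is removed.
For Alice, East strictly dominates South on the remaining columns (a1: 9>5, a2: 2>1); eliminate South.
Among the remaining strategies, none is strictly dominated by another pure strategy of the same player, so the elimination stops.
Surviving strategies — Alice: {North, East, West}; Bob: {a1, a2}.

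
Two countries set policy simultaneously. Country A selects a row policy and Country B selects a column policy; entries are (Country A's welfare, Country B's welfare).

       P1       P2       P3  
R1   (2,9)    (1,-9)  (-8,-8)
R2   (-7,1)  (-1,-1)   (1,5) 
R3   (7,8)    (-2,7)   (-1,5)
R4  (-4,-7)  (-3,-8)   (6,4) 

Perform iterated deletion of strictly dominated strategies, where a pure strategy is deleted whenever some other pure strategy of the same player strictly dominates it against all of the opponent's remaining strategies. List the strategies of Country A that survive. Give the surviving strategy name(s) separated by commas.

R3, R4

Country B's strategy P2 is strictly dominated by P1 (R1: 9>-9, R2: 1>-1, R3: 8>7, R4: -7>-8) and is removed.
For Country A, R3 strictly dominates R1 on the remaining columns (P1: 7>2, P3: -1>-8); eliminate R1.
Row R2 is eliminated: R4 beats it against every remaining column (P1: -4>-7, P3: 6>1).
Among the remaining strategies, none is strictly dominated by another pure strategy of the same player, so the elimination stops.
Surviving strategies — Country A: {R3, R4}; Country B: {P1, P3}.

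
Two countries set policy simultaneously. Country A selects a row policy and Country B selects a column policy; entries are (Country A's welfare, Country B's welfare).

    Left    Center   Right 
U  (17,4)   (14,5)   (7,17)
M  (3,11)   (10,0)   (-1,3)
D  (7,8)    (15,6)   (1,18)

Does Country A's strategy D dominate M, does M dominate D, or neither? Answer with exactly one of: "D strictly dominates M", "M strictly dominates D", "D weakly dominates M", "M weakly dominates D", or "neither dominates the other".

D strictly dominates M

D's payoffs vs M's, by Country B's action — Left: 7>3, Center: 15>10, Right: 1>-1.
Every comparison favours D, so D strictly dominates M.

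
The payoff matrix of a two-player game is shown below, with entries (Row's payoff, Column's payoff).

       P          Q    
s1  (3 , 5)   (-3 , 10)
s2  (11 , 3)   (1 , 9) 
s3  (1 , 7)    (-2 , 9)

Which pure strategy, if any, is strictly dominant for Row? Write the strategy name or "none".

s2

s2 vs s1: P: 11>3, Q: 1>-3.
s2 vs s3: P: 11>1, Q: 1>-2.
s2 strictly beats every other strategy against every opponent action, so it is strictly dominant.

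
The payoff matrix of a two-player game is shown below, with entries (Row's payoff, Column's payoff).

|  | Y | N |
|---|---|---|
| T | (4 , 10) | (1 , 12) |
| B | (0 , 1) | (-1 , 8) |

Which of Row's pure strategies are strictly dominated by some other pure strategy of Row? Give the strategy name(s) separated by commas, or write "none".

Nothing dominates T: B at Y (4>0).
B is strictly dominated by T (Y: 4>0, N: 1>-1).

B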